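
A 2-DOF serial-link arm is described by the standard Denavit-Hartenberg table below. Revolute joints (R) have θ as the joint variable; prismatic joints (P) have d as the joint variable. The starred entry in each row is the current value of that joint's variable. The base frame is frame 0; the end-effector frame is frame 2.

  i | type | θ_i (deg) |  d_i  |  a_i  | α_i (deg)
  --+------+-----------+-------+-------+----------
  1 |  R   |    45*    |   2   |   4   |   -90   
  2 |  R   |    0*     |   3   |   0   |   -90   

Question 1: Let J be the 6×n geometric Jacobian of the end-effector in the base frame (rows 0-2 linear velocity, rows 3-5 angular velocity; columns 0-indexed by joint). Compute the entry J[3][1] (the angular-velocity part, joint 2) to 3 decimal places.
axis z_1 = (-0.7071,0.7071,0.0000); lever o_n−o_1 = (-2.1213,2.1213,0.0000)
cross product → J_v[:, 1] = (-0.0000,-0.0000,0.0000)
J_ω[:, 1] = z_1
entry J[3][1] = -0.7071

-0.707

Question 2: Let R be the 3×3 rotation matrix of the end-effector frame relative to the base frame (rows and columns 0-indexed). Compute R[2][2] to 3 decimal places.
End-effector z-axis (col 2 of R) = (-0.0000,0.0000,-1.0000)
R[2][2] = -1.0000

-1.000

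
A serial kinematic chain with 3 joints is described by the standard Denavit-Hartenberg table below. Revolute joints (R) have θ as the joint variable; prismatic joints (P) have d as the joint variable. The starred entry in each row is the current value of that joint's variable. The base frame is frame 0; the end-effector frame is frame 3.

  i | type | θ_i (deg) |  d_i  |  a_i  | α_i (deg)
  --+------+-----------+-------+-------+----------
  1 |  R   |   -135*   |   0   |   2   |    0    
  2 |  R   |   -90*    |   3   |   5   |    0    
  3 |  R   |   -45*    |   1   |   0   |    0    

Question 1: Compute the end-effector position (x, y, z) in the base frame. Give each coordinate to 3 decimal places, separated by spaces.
-4.950 2.121 4.000

after link 1: o_1 = (-1.4142, -1.4142, 0.0000)
after link 2: o_2 = (-4.9497, 2.1213, 3.0000)
after link 3: o_3 = (-4.9497, 2.1213, 4.0000)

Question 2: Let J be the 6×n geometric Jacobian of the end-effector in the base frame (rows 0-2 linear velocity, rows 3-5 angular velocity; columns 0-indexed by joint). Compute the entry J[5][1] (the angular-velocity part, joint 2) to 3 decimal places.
axis z_1 = (0.0000,0.0000,1.0000); lever o_n−o_1 = (-3.5355,3.5355,4.0000)
cross product → J_v[:, 1] = (-3.5355,-3.5355,0.0000)
J_ω[:, 1] = z_1
entry J[5][1] = 1.0000

1.000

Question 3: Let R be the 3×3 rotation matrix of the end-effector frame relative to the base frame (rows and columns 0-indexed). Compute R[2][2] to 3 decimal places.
End-effector z-axis (col 2 of R) = (0.0000,0.0000,1.0000)
R[2][2] = 1.0000

1.000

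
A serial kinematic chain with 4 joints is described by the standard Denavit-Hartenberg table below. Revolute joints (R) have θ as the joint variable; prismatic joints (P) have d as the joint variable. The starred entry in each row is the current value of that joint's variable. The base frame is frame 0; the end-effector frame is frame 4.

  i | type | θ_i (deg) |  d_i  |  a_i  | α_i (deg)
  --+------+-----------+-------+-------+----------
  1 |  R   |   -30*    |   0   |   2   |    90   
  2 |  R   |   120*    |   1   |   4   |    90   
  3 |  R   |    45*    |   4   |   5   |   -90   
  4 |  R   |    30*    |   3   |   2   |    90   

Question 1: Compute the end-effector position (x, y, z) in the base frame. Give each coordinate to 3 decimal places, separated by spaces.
-2.834 -7.465 7.250

after link 1: o_1 = (1.7321, -1.0000, 0.0000)
after link 2: o_2 = (-0.5000, -0.8660, 3.4641)
after link 3: o_3 = (-0.7987, -4.7761, 8.5260)
after link 4: o_4 = (-2.8335, -7.4650, 7.2495)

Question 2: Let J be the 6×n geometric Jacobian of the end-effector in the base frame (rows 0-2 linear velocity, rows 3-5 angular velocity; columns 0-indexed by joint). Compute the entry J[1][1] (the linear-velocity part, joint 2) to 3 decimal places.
3.625

axis z_1 = (-0.5000,-0.8660,0.0000); lever o_n−o_1 = (-4.5656,-6.4650,7.2495)
cross product → J_v[:, 1] = (-6.2783,3.6248,-0.7214)
J_ω[:, 1] = z_1
entry J[1][1] = 3.6248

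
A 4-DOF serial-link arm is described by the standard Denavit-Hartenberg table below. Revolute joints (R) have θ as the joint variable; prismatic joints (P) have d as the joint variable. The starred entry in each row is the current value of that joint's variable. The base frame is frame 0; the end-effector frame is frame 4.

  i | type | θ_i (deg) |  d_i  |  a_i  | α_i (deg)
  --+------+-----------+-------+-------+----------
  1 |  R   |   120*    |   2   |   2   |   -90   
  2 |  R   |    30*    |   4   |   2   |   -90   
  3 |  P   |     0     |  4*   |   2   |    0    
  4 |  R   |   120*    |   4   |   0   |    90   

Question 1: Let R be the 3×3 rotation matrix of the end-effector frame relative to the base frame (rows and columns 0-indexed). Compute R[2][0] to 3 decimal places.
0.250

End-effector x-axis (col 0 of R) = (0.9665,0.0580,0.2500)
R[2][0] = 0.2500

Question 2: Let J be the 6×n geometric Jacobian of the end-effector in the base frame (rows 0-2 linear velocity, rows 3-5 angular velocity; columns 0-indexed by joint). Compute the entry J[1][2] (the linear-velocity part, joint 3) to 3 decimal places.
prismatic axis z_2 = (0.2500,-0.4330,-0.8660)
J_v[:, 2] = z_2; J_ω[:, 2] = (0,0,0)
entry J[1][2] = -0.4330

-0.433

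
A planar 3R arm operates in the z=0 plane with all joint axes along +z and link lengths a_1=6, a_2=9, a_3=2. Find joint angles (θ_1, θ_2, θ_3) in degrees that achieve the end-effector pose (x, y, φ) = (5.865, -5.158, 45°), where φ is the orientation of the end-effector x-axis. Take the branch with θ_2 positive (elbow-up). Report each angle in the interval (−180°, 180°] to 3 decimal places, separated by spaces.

wrist centre = target − a_3·(cos φ, sin φ) = (4.4508, -6.5722)
cos θ_2 = (63.0035−6²−9²)/(2·6·9) = -0.5000; θ_2 = 119.9979° (elbow-up)
β = atan2(-6.5722,4.4508) = -55.8936°; ψ = atan2(7.7944,1.5003) = 79.1048°
θ_1 = β − ψ = -134.9984°
θ_3 = φ − θ_1 − θ_2 = 60.0006° (wrapped to (-180°,180°])

-134.998 119.998 60.001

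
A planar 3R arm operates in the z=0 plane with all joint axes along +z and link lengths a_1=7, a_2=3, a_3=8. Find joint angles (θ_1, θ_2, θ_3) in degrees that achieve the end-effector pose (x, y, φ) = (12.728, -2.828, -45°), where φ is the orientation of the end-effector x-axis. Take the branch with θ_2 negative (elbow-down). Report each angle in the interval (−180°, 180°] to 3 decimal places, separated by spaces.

wrist centre = target − a_3·(cos φ, sin φ) = (7.0711, 2.8289)
cos θ_2 = (58.0035−7²−3²)/(2·7·3) = 0.0001; θ_2 = -89.9952° (elbow-down)
β = atan2(2.8289,7.0711) = 21.8042°; ψ = atan2(-3.0000,7.0003) = -23.1978°
θ_1 = β − ψ = 45.0020°
θ_3 = φ − θ_1 − θ_2 = -0.0068° (wrapped to (-180°,180°])

45.002 -89.995 -0.007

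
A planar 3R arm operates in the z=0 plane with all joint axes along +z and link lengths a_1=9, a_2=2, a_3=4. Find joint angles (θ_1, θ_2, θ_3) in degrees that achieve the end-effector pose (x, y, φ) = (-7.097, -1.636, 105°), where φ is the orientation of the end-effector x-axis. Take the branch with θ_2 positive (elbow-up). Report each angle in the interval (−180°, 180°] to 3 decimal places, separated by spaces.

wrist centre = target − a_3·(cos φ, sin φ) = (-6.0617, -5.4997)
cos θ_2 = (66.9912−9²−2²)/(2·9·2) = -0.5002; θ_2 = 120.0161° (elbow-up)
β = atan2(-5.4997,-6.0617) = -137.7831°; ψ = atan2(1.7318,7.9995) = 12.2151°
θ_1 = β − ψ = -149.9982°
θ_3 = φ − θ_1 − θ_2 = 134.9821° (wrapped to (-180°,180°])

-149.998 120.016 134.982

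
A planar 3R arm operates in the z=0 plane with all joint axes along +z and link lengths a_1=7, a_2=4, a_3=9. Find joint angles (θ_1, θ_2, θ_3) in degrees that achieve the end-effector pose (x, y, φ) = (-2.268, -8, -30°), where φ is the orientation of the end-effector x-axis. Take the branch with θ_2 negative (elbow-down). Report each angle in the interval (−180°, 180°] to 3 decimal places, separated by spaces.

wrist centre = target − a_3·(cos φ, sin φ) = (-10.0622, -3.5000)
cos θ_2 = (113.4984−7²−4²)/(2·7·4) = 0.8660; θ_2 = -29.9979° (elbow-down)
β = atan2(-3.5000,-10.0622) = -160.8205°; ψ = atan2(-1.9999,10.4642) = -10.8197°
θ_1 = β − ψ = -150.0008°
θ_3 = φ − θ_1 − θ_2 = 149.9987° (wrapped to (-180°,180°])

-150.001 -29.998 149.999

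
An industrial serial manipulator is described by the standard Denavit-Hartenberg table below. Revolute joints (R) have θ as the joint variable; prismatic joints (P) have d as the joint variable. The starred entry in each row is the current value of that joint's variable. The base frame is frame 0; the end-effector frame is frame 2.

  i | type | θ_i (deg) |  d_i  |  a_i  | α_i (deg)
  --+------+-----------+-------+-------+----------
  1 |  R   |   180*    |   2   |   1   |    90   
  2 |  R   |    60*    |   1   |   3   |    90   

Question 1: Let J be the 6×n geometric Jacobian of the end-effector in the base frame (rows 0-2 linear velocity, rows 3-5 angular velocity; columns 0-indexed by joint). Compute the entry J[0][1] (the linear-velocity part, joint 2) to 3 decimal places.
2.598

axis z_1 = (0.0000,1.0000,0.0000); lever o_n−o_1 = (-1.5000,1.0000,2.5981)
cross product → J_v[:, 1] = (2.5981,-0.0000,1.5000)
J_ω[:, 1] = z_1
entry J[0][1] = 2.5981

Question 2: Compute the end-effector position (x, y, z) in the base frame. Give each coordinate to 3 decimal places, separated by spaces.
after link 1: o_1 = (-1.0000, 0.0000, 2.0000)
after link 2: o_2 = (-2.5000, 1.0000, 4.5981)

-2.500 1.000 4.598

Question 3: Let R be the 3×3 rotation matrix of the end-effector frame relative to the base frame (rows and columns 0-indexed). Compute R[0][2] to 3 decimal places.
End-effector z-axis (col 2 of R) = (-0.8660,0.0000,-0.5000)
R[0][2] = -0.8660

-0.866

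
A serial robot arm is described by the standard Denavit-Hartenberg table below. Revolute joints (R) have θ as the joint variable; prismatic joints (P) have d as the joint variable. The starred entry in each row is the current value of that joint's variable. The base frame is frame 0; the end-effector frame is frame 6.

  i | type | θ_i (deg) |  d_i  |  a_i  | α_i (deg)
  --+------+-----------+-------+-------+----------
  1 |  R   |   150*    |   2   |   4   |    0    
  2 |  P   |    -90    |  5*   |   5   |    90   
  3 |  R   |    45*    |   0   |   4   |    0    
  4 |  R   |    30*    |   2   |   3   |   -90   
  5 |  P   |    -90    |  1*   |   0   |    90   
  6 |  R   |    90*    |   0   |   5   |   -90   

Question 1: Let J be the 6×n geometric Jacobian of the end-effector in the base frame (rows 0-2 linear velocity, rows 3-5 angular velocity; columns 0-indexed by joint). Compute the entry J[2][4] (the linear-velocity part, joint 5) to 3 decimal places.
0.259

prismatic axis z_4 = (-0.4830,-0.8365,0.2588)
J_v[:, 4] = z_4; J_ω[:, 4] = (0,0,0)
entry J[2][4] = 0.2588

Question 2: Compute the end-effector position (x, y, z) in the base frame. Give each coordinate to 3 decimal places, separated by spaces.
after link 1: o_1 = (-3.4641, 2.0000, 2.0000)
after link 2: o_2 = (-0.9641, 6.3301, 7.0000)
after link 3: o_3 = (0.4501, 8.7796, 9.8284)
after link 4: o_4 = (2.5704, 8.4520, 12.7262)
after link 5: o_5 = (2.0874, 7.6155, 12.9850)
after link 6: o_6 = (-0.3274, 3.4330, 14.2791)

-0.327 3.433 14.279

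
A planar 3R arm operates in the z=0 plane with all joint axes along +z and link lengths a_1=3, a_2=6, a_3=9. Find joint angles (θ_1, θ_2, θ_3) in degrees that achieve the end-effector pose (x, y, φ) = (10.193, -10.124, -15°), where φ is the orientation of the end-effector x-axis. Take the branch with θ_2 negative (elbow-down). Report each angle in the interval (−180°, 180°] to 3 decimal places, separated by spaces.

-38.223 -59.990 83.213

wrist centre = target − a_3·(cos φ, sin φ) = (1.4997, -7.7946)
cos θ_2 = (63.0052−3²−6²)/(2·3·6) = 0.5001; θ_2 = -59.9904° (elbow-down)
β = atan2(-7.7946,1.4997) = -79.1095°; ψ = atan2(-5.1956,6.0009) = -40.8865°
θ_1 = β − ψ = -38.2230°
θ_3 = φ − θ_1 − θ_2 = 83.2134° (wrapped to (-180°,180°])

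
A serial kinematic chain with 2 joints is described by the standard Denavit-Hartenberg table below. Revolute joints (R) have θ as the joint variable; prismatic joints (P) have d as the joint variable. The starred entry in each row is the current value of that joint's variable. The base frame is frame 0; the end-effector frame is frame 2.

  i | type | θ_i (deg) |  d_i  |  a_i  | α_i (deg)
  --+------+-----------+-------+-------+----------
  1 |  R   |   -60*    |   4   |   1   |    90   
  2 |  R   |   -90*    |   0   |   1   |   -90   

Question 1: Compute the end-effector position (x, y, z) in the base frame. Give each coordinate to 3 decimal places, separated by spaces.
0.500 -0.866 3.000

after link 1: o_1 = (0.5000, -0.8660, 4.0000)
after link 2: o_2 = (0.5000, -0.8660, 3.0000)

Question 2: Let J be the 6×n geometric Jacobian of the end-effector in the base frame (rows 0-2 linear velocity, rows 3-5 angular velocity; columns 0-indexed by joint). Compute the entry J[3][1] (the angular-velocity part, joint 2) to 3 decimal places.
axis z_1 = (-0.8660,-0.5000,0.0000); lever o_n−o_1 = (0.0000,-0.0000,-1.0000)
cross product → J_v[:, 1] = (0.5000,-0.8660,0.0000)
J_ω[:, 1] = z_1
entry J[3][1] = -0.8660

-0.866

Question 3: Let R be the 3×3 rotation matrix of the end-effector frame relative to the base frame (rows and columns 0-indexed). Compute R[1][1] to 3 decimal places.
0.500

End-effector y-axis (col 1 of R) = (0.8660,0.5000,-0.0000)
R[1][1] = 0.5000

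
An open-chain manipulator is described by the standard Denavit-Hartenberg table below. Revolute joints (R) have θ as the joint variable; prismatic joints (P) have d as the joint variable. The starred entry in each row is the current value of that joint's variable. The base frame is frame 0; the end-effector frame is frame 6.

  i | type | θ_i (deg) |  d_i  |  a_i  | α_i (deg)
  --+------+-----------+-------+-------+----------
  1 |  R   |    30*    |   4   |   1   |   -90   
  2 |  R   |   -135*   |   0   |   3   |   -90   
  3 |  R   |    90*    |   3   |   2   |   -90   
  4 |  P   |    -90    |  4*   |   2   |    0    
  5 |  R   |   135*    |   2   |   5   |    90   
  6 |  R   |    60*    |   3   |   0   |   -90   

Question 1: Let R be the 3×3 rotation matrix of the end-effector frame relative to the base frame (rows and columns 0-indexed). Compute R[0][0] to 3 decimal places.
0.491

End-effector x-axis (col 0 of R) = (0.4906,-0.1250,-0.8624)
R[0][0] = 0.4906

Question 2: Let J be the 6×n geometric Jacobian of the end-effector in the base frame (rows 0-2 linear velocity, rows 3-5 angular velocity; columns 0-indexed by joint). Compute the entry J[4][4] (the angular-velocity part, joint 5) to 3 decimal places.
0.354

axis z_4 = (0.6124,0.3536,-0.7071); lever o_n−o_4 = (3.1871,-4.6919,-2.4142)
cross product → J_v[:, 4] = (-4.1712,-0.7753,-4.0000)
J_ω[:, 4] = z_4
entry J[4][4] = 0.3536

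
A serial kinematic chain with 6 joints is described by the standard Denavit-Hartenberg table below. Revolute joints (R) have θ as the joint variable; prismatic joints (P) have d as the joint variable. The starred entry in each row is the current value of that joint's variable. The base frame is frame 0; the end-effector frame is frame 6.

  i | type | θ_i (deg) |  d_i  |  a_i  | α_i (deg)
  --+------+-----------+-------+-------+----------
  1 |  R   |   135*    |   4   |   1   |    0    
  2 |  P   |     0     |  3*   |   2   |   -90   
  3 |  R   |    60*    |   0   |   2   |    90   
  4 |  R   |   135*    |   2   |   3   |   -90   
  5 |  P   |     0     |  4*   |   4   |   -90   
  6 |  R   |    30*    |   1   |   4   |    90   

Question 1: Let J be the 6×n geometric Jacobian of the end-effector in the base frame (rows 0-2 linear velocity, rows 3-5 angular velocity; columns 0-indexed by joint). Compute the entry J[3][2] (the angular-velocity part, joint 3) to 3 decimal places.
axis z_2 = (-0.7071,-0.7071,0.0000); lever o_n−o_2 = (-2.4355,-6.0286,6.4006)
cross product → J_v[:, 2] = (-4.5259,4.5259,2.5407)
J_ω[:, 2] = z_2
entry J[3][2] = -0.7071

-0.707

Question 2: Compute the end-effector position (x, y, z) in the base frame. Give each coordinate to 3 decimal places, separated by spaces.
-4.557 -3.907 13.401

after link 1: o_1 = (-0.7071, 0.7071, 4.0000)
after link 2: o_2 = (-2.1213, 2.1213, 7.0000)
after link 3: o_3 = (-2.8284, 2.8284, 5.2679)
after link 4: o_4 = (-4.8032, 1.8032, 8.1051)
after link 5: o_5 = (-2.8032, -0.1968, 13.0040)
after link 6: o_6 = (-4.5568, -3.9073, 13.4006)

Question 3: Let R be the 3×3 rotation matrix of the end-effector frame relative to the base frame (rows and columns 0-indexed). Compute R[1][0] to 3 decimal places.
End-effector x-axis (col 0 of R) = (-0.5915,-0.7745,0.2241)
R[1][0] = -0.7745

-0.775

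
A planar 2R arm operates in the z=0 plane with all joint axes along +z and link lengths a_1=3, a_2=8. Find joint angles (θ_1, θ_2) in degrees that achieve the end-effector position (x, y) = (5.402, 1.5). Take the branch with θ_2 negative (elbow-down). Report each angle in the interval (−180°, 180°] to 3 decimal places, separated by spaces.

149.997 -149.998

cos θ_2 = (31.4316−3²−8²)/(2·3·8) = -0.8660; θ_2 = -149.9980° (elbow-down)
β = atan2(1.5000,5.4020) = 15.5186°; ψ = atan2(-4.0002,-3.9281) = -134.4784°
θ_1 = β − ψ = 149.9971°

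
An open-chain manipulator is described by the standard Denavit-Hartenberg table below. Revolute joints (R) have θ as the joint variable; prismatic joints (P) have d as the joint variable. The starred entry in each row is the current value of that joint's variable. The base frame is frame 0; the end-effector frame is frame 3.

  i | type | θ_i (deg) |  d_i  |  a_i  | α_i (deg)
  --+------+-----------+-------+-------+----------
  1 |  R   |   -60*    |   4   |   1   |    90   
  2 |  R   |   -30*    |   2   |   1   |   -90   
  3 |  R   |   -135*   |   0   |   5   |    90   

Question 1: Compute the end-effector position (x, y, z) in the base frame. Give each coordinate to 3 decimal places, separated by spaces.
after link 1: o_1 = (0.5000, -0.8660, 4.0000)
after link 2: o_2 = (-0.7990, -2.6160, 3.5000)
after link 3: o_3 = (-5.3918, -1.7321, 5.2678)

-5.392 -1.732 5.268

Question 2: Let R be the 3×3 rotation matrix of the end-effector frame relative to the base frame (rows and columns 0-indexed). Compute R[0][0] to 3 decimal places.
-0.919

End-effector x-axis (col 0 of R) = (-0.9186,0.1768,0.3536)
R[0][0] = -0.9186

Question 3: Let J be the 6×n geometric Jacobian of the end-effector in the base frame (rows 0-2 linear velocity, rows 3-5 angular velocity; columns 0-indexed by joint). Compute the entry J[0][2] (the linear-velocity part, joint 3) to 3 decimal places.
-1.531

axis z_2 = (0.2500,-0.4330,0.8660); lever o_n−o_2 = (-4.5928,0.8839,1.7678)
cross product → J_v[:, 2] = (-1.5309,-4.4194,-1.7678)
J_ω[:, 2] = z_2
entry J[0][2] = -1.5309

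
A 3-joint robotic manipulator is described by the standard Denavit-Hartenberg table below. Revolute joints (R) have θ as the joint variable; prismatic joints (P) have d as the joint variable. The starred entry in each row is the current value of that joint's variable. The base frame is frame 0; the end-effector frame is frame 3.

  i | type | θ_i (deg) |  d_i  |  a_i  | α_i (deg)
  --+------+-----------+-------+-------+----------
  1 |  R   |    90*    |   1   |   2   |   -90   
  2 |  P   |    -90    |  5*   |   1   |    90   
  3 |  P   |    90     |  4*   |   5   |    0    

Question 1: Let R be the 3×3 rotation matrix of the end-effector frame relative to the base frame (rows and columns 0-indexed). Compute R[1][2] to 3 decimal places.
End-effector z-axis (col 2 of R) = (-0.0000,-1.0000,0.0000)
R[1][2] = -1.0000

-1.000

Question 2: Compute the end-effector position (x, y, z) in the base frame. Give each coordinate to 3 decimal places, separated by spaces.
-10.000 -2.000 2.000

after link 1: o_1 = (0.0000, 2.0000, 1.0000)
after link 2: o_2 = (-5.0000, 2.0000, 2.0000)
after link 3: o_3 = (-10.0000, -2.0000, 2.0000)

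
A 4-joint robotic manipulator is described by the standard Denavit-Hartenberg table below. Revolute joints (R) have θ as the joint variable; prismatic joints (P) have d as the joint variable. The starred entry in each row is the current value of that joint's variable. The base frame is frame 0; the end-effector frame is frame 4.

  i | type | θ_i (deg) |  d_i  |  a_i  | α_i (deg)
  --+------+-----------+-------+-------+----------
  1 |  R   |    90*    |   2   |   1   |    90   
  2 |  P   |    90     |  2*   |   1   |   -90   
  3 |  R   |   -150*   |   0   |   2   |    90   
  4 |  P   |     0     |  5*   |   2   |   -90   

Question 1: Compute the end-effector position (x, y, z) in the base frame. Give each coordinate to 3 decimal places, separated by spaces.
after link 1: o_1 = (0.0000, 1.0000, 2.0000)
after link 2: o_2 = (2.0000, 1.0000, 3.0000)
after link 3: o_3 = (3.0000, 1.0000, 1.2679)
after link 4: o_4 = (-0.3301, 1.0000, -2.9641)

-0.330 1.000 -2.964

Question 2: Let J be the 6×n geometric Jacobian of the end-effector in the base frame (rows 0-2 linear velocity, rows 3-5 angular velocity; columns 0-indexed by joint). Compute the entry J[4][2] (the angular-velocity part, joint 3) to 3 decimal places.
-1.000

axis z_2 = (-0.0000,-1.0000,0.0000); lever o_n−o_2 = (-2.3301,-0.0000,-5.9641)
cross product → J_v[:, 2] = (5.9641,-0.0000,-2.3301)
J_ω[:, 2] = z_2
entry J[4][2] = -1.0000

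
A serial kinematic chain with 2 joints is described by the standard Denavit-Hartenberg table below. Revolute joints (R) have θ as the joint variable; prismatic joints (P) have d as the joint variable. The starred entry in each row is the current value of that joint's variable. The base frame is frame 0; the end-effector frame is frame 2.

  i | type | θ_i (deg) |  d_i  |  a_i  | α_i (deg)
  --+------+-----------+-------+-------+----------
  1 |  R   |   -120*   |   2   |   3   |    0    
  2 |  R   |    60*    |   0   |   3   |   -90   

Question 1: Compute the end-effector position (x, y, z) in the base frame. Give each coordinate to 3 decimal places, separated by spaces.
0.000 -5.196 2.000

after link 1: o_1 = (-1.5000, -2.5981, 2.0000)
after link 2: o_2 = (0.0000, -5.1962, 2.0000)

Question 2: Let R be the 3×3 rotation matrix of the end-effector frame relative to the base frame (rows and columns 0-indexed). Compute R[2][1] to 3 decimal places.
End-effector y-axis (col 1 of R) = (0.0000,0.0000,-1.0000)
R[2][1] = -1.0000

-1.000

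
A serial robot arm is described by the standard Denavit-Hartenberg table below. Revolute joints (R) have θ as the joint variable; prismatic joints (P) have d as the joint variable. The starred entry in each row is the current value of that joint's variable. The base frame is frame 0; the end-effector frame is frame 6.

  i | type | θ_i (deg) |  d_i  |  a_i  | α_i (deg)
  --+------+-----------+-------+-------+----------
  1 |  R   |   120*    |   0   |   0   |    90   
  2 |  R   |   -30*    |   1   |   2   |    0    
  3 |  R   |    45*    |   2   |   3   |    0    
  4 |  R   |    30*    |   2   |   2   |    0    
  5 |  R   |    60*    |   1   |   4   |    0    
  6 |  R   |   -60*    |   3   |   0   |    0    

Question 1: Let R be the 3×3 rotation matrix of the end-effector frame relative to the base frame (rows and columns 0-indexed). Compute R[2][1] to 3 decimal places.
End-effector y-axis (col 1 of R) = (0.3536,-0.6124,0.7071)
R[2][1] = 0.7071

0.707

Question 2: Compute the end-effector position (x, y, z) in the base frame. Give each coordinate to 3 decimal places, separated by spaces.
after link 1: o_1 = (0.0000, 0.0000, 0.0000)
after link 2: o_2 = (0.0000, 2.0000, -1.0000)
after link 3: o_3 = (0.2832, 5.5095, -0.2235)
after link 4: o_4 = (1.3081, 7.7343, 1.1907)
after link 5: o_5 = (2.6918, 7.3377, 5.0544)
after link 6: o_6 = (5.2898, 8.8377, 5.0544)

5.290 8.838 5.054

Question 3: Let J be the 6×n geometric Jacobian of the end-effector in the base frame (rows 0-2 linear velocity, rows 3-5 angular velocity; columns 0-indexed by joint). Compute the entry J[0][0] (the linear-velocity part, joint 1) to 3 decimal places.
-8.838

axis z_0 = ẑ; lever o_n−o_0 = (5.2898,8.8377,5.0544)
cross product → J_v[:, 0] = (-8.8377,5.2898,0.0000)
J_ω[:, 0] = z_0
entry J[0][0] = -8.8377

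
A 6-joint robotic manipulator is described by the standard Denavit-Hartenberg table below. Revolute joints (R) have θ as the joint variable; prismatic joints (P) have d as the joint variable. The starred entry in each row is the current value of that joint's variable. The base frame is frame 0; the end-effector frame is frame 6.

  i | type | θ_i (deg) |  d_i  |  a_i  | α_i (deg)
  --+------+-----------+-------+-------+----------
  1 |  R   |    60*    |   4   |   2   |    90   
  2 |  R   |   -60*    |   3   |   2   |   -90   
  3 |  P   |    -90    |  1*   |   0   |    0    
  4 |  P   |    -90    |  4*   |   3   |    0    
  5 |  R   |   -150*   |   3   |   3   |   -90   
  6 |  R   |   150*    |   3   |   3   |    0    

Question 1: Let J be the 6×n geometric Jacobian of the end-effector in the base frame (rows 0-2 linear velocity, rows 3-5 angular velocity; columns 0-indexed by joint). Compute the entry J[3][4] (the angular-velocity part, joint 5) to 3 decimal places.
axis z_4 = (0.4330,0.7500,0.5000); lever o_n−o_4 = (-2.0625,2.0257,1.7476)
cross product → J_v[:, 4] = (0.2978,-1.7880,2.4240)
J_ω[:, 4] = z_4
entry J[3][4] = 0.4330

0.433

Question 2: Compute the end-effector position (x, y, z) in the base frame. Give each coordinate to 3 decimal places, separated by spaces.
3.451 5.575 9.114

after link 1: o_1 = (1.0000, 1.7321, 4.0000)
after link 2: o_2 = (4.0981, 1.0981, 2.2679)
after link 3: o_3 = (4.5311, 1.8481, 2.7679)
after link 4: o_4 = (5.5131, 3.5490, 7.3660)
after link 5: o_5 = (6.1627, 7.6740, 6.6160)
after link 6: o_6 = (3.4506, 5.5748, 9.1136)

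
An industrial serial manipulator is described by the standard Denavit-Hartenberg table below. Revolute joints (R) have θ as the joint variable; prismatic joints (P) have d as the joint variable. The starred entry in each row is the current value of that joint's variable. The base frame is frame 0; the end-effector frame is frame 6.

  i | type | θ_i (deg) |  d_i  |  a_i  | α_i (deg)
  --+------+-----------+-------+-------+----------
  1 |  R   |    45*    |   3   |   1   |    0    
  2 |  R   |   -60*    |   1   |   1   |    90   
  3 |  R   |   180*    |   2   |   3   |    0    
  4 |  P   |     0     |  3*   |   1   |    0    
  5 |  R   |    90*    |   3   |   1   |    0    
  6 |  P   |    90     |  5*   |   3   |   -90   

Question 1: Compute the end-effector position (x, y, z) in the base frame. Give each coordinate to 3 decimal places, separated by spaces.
after link 1: o_1 = (0.7071, 0.7071, 3.0000)
after link 2: o_2 = (1.6730, 0.4483, 4.0000)
after link 3: o_3 = (-1.7424, -0.7071, 4.0000)
after link 4: o_4 = (-3.4848, -3.3461, 4.0000)
after link 5: o_5 = (-4.2612, -6.2438, 3.0000)
after link 6: o_6 = (-2.6575, -11.8499, 3.0000)

-2.658 -11.850 3.000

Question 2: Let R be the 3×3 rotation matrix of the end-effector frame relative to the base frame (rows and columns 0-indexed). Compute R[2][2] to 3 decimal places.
1.000

End-effector z-axis (col 2 of R) = (0.0000,-0.0000,1.0000)
R[2][2] = 1.0000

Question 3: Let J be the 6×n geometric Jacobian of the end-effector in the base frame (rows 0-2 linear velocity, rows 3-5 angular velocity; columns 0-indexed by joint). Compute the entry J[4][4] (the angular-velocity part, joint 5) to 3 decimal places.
-0.966

axis z_4 = (-0.2588,-0.9659,0.0000); lever o_n−o_4 = (0.8272,-8.5039,-1.0000)
cross product → J_v[:, 4] = (0.9659,-0.2588,3.0000)
J_ω[:, 4] = z_4
entry J[4][4] = -0.9659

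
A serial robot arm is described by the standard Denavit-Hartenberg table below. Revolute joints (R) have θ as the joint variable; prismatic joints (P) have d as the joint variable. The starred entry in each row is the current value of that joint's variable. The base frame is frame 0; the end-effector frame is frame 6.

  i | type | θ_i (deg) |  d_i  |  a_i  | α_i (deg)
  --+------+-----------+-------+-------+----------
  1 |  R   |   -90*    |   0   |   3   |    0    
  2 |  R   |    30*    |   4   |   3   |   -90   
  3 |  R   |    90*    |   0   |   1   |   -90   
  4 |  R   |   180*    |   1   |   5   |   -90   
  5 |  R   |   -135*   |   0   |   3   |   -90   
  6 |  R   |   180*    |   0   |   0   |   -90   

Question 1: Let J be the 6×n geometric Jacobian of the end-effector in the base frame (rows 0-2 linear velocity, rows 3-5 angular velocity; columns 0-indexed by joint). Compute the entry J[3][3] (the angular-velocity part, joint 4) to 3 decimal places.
-0.500

axis z_3 = (-0.5000,0.8660,-0.0000); lever o_n−o_3 = (-1.5607,2.7031,2.8787)
cross product → J_v[:, 3] = (2.4930,1.4393,0.0000)
J_ω[:, 3] = z_3
entry J[3][3] = -0.5000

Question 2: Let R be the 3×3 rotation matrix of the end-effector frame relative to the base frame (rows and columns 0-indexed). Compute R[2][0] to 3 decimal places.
End-effector x-axis (col 0 of R) = (0.3536,-0.6124,0.7071)
R[2][0] = 0.7071

0.707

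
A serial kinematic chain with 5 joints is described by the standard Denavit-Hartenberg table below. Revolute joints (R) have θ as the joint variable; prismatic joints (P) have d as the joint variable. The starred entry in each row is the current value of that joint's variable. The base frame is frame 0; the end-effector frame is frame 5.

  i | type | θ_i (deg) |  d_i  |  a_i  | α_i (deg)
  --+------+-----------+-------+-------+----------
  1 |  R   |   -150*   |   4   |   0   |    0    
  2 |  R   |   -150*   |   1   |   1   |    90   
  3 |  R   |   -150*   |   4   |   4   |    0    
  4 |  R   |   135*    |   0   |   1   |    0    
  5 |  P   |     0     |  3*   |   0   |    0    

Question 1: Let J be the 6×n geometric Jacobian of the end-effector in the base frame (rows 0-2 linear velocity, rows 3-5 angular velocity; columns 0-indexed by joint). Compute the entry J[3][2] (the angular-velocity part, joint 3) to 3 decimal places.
0.866

axis z_2 = (0.8660,-0.5000,0.0000); lever o_n−o_2 = (4.8131,-5.6635,-2.2588)
cross product → J_v[:, 2] = (1.1294,1.9562,-2.4982)
J_ω[:, 2] = z_2
entry J[3][2] = 0.8660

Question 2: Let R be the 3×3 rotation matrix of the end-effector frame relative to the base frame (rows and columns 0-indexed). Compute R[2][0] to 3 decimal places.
End-effector x-axis (col 0 of R) = (0.4830,0.8365,-0.2588)
R[2][0] = -0.2588

-0.259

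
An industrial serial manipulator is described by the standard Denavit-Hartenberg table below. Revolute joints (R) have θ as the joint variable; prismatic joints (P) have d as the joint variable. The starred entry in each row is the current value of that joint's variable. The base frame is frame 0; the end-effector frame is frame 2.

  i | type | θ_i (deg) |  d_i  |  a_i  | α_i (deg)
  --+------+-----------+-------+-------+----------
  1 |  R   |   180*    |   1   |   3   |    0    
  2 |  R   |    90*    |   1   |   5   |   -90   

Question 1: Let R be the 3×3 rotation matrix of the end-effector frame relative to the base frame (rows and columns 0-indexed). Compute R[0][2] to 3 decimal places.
End-effector z-axis (col 2 of R) = (1.0000,-0.0000,0.0000)
R[0][2] = 1.0000

1.000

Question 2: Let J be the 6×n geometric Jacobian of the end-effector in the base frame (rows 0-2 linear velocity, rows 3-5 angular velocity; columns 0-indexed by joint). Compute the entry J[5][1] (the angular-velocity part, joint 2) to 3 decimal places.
1.000

axis z_1 = (0.0000,0.0000,1.0000); lever o_n−o_1 = (-0.0000,-5.0000,1.0000)
cross product → J_v[:, 1] = (5.0000,-0.0000,0.0000)
J_ω[:, 1] = z_1
entry J[5][1] = 1.0000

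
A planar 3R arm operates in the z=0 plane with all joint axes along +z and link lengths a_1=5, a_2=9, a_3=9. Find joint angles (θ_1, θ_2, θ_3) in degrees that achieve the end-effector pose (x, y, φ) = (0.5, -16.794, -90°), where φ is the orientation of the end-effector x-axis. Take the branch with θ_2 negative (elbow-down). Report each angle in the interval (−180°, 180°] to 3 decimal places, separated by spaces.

0.003 -120.003 30.000

wrist centre = target − a_3·(cos φ, sin φ) = (0.5000, -7.7940)
cos θ_2 = (60.9964−5²−9²)/(2·5·9) = -0.5000; θ_2 = -120.0026° (elbow-down)
β = atan2(-7.7940,0.5000) = -86.3294°; ψ = atan2(-7.7940,0.4996) = -86.3320°
θ_1 = β − ψ = 0.0026°
θ_3 = φ − θ_1 − θ_2 = 30.0000° (wrapped to (-180°,180°])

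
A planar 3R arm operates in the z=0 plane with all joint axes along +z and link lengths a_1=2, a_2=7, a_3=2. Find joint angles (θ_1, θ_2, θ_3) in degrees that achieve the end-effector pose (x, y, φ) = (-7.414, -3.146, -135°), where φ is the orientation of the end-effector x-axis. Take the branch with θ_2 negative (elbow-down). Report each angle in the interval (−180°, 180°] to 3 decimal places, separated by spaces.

-59.993 -120.008 45.001

wrist centre = target − a_3·(cos φ, sin φ) = (-5.9998, -1.7318)
cos θ_2 = (38.9965−2²−7²)/(2·2·7) = -0.5001; θ_2 = -120.0082° (elbow-down)
β = atan2(-1.7318,-5.9998) = -163.8997°; ψ = atan2(-6.0617,-1.5009) = -103.9067°
θ_1 = β − ψ = -59.9929°
θ_3 = φ − θ_1 − θ_2 = 45.0012° (wrapped to (-180°,180°])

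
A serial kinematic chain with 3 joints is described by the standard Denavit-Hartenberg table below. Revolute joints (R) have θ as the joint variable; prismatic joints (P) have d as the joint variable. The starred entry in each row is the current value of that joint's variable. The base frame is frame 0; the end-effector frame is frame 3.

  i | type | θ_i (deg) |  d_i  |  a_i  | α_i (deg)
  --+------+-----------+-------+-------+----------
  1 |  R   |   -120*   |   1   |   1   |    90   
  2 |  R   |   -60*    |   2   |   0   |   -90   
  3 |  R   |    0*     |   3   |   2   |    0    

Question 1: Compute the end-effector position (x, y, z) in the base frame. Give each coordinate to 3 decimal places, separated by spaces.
-4.031 -2.982 0.768

after link 1: o_1 = (-0.5000, -0.8660, 1.0000)
after link 2: o_2 = (-2.2321, 0.1340, 1.0000)
after link 3: o_3 = (-4.0311, -2.9821, 0.7679)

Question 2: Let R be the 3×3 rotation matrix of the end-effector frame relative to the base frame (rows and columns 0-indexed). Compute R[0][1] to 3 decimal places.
End-effector y-axis (col 1 of R) = (0.8660,-0.5000,-0.0000)
R[0][1] = 0.8660

0.866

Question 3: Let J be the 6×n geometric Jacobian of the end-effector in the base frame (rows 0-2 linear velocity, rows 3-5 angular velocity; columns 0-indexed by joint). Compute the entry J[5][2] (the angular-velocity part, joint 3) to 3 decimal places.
0.500

axis z_2 = (-0.4330,-0.7500,0.5000); lever o_n−o_2 = (-1.7990,-3.1160,-0.2321)
cross product → J_v[:, 2] = (1.7321,-1.0000,0.0000)
J_ω[:, 2] = z_2
entry J[5][2] = 0.5000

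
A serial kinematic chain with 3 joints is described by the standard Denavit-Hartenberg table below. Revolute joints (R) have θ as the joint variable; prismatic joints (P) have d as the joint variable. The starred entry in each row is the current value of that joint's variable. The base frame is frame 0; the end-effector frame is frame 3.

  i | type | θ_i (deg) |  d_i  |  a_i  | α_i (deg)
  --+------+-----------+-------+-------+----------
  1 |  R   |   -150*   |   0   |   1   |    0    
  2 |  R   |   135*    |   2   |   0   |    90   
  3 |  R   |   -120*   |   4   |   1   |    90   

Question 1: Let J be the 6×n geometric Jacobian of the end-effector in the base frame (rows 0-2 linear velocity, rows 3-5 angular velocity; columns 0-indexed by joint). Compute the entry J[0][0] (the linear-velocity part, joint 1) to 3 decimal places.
axis z_0 = ẑ; lever o_n−o_0 = (-2.3843,-4.2343,1.1340)
cross product → J_v[:, 0] = (4.2343,-2.3843,0.0000)
J_ω[:, 0] = z_0
entry J[0][0] = 4.2343

4.234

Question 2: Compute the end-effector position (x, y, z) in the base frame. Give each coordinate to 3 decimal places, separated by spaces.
after link 1: o_1 = (-0.8660, -0.5000, 0.0000)
after link 2: o_2 = (-0.8660, -0.5000, 2.0000)
after link 3: o_3 = (-2.3843, -4.2343, 1.1340)

-2.384 -4.234 1.134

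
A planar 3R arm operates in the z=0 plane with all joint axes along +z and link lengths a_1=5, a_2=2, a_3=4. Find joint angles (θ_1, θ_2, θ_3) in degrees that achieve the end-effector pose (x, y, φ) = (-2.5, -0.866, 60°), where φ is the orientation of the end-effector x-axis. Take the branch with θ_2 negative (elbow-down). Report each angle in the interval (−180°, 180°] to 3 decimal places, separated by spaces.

wrist centre = target − a_3·(cos φ, sin φ) = (-4.5000, -4.3301)
cos θ_2 = (38.9998−5²−2²)/(2·5·2) = 0.5000; θ_2 = -60.0007° (elbow-down)
β = atan2(-4.3301,-4.5000) = -136.1023°; ψ = atan2(-1.7321,6.0000) = -16.1023°
θ_1 = β − ψ = -120.0000°
θ_3 = φ − θ_1 − θ_2 = -119.9993° (wrapped to (-180°,180°])

-120.000 -60.001 -119.999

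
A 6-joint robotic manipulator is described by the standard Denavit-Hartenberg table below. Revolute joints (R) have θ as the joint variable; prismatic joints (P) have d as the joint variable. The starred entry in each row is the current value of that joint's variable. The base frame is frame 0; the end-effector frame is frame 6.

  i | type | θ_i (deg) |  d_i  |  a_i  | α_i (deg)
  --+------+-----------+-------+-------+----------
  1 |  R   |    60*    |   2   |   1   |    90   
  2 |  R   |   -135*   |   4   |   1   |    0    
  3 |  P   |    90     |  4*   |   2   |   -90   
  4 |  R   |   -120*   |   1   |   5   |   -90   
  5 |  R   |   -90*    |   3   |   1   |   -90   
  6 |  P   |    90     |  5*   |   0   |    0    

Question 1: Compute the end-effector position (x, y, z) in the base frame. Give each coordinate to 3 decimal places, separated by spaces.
after link 1: o_1 = (0.5000, 0.8660, 2.0000)
after link 2: o_2 = (3.6105, -1.7463, 1.2929)
after link 3: o_3 = (7.7818, -2.5216, -0.1213)
after link 4: o_4 = (11.0014, -5.6052, 2.3536)
after link 5: o_5 = (13.5726, -4.1519, 1.2235)
after link 6: o_6 = (16.4387, -7.8479, 2.9913)

16.439 -7.848 2.991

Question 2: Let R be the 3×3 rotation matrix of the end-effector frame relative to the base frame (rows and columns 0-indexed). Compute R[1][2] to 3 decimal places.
End-effector z-axis (col 2 of R) = (0.5732,-0.7392,0.3536)
R[1][2] = -0.7392

-0.739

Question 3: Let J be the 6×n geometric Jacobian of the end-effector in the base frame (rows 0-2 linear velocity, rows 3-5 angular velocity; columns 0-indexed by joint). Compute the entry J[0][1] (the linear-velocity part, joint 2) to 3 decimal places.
axis z_1 = (0.8660,-0.5000,0.0000); lever o_n−o_1 = (15.9387,-8.7139,0.9913)
cross product → J_v[:, 1] = (-0.4957,-0.8585,0.4229)
J_ω[:, 1] = z_1
entry J[0][1] = -0.4957

-0.496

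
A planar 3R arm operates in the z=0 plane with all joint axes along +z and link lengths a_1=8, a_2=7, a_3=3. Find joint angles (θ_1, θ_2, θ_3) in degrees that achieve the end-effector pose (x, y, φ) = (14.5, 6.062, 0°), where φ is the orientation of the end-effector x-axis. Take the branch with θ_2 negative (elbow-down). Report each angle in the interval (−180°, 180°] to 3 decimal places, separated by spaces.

wrist centre = target − a_3·(cos φ, sin φ) = (11.5000, 6.0620)
cos θ_2 = (168.9978−8²−7²)/(2·8·7) = 0.5000; θ_2 = -60.0013° (elbow-down)
β = atan2(6.0620,11.5000) = 27.7951°; ψ = atan2(-6.0623,11.4999) = -27.7964°
θ_1 = β − ψ = 55.5914°
θ_3 = φ − θ_1 − θ_2 = 4.4098° (wrapped to (-180°,180°])

55.591 -60.001 4.410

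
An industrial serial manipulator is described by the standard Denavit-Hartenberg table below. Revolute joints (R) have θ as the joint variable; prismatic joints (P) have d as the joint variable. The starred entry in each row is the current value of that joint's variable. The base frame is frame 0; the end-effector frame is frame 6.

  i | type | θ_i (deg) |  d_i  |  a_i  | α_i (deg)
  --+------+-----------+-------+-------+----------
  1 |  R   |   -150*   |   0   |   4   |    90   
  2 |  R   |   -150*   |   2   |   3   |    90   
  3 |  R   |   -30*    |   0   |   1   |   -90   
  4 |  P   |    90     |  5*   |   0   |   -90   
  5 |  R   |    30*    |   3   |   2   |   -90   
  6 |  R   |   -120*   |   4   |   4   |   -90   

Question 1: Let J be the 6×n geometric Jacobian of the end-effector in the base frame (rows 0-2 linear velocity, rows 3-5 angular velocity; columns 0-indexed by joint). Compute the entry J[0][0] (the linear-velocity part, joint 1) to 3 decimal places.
-3.333

axis z_0 = ẑ; lever o_n−o_0 = (-6.3522,3.3325,2.2141)
cross product → J_v[:, 0] = (-3.3325,-6.3522,0.0000)
J_ω[:, 0] = z_0
entry J[0][0] = -3.3325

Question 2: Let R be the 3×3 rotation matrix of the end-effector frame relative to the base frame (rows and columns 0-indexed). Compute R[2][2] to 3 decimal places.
End-effector z-axis (col 2 of R) = (-0.7494,-0.5770,-0.3248)
R[2][2] = -0.3248

-0.325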